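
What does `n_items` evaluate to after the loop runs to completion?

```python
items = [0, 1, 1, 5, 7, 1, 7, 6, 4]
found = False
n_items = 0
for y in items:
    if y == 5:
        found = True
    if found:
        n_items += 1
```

Let's trace through this code step by step.

Initialize: items = [0, 1, 1, 5, 7, 1, 7, 6, 4]
Initialize: found = False
Initialize: n_items = 0
Entering loop: for y in items:
After iteration 1: y = 0, found = False, n_items = 0
After iteration 2: y = 1, found = False, n_items = 0
After iteration 3: y = 1, found = False, n_items = 0
After iteration 4: y = 5, found = True, n_items = 1
After iteration 5: y = 7, found = True, n_items = 2
After iteration 6: y = 1, found = True, n_items = 3
After iteration 7: y = 7, found = True, n_items = 4
After iteration 8: y = 6, found = True, n_items = 5
After iteration 9: y = 4, found = True, n_items = 6
Loop ends.

Final answer: 6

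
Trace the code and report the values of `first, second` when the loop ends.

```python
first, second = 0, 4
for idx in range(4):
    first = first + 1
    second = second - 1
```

Let's trace through this code step by step.

Initialize: first = 0
Initialize: second = 4
Entering loop: for idx in range(4):
After iteration 1: idx = 0, first = 1, second = 3
After iteration 2: idx = 1, first = 2, second = 2
After iteration 3: idx = 2, first = 3, second = 1
After iteration 4: idx = 3, first = 4, second = 0
Loop ends.

Final answer: 4, 0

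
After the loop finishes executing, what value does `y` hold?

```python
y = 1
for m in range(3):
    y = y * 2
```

Let's trace through this code step by step.

Initialize: y = 1
Entering loop: for m in range(3):
After iteration 1: m = 0, y = 2
After iteration 2: m = 1, y = 4
After iteration 3: m = 2, y = 8
Loop ends.

Final answer: 8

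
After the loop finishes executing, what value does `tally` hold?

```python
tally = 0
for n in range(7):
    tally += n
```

Let's trace through this code step by step.

Initialize: tally = 0
Entering loop: for n in range(7):
After iteration 1: n = 0, tally = 0
After iteration 2: n = 1, tally = 1
After iteration 3: n = 2, tally = 3
After iteration 4: n = 3, tally = 6
After iteration 5: n = 4, tally = 10
After iteration 6: n = 5, tally = 15
After iteration 7: n = 6, tally = 21
Loop ends.

Final answer: 21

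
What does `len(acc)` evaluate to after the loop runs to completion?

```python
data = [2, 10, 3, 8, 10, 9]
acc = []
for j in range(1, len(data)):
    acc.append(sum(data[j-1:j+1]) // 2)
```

Let's trace through this code step by step.

Initialize: data = [2, 10, 3, 8, 10, 9]
Initialize: acc = []
Entering loop: for j in range(1, len(data)):
After iteration 1: j = 1, acc = [6]
After iteration 2: j = 2, acc = [6, 6]
After iteration 3: j = 3, acc = [6, 6, 5]
After iteration 4: j = 4, acc = [6, 6, 5, 9]
After iteration 5: j = 5, acc = [6, 6, 5, 9, 9]
Loop ends.
len(acc) = 5

Final answer: 5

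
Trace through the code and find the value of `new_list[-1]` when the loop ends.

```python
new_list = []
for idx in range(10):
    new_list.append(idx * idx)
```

Let's trace through this code step by step.

Initialize: new_list = []
Entering loop: for idx in range(10):
After iteration 1: idx = 0, new_list = [0]
After iteration 2: idx = 1, new_list = [0, 1]
After iteration 3: idx = 2, new_list = [0, 1, 4]
After iteration 4: idx = 3, new_list = [0, 1, 4, 9]
After iteration 5: idx = 4, new_list = [0, 1, 4, 9, 16]
After iteration 6: idx = 5, new_list = [0, 1, 4, 9, 16, 25]
After iteration 7: idx = 6, new_list = [0, 1, 4, 9, 16, 25, 36]
After iteration 8: idx = 7, new_list = [0, 1, 4, 9, 16, 25, 36, 49]
After iteration 9: idx = 8, new_list = [0, 1, 4, 9, 16, 25, 36, 49, 64]
After iteration 10: idx = 9, new_list = [0, 1, 4, 9, 16, 25, 36, 49, 64, 81]
Loop ends.
new_list[-1] = 81

Final answer: 81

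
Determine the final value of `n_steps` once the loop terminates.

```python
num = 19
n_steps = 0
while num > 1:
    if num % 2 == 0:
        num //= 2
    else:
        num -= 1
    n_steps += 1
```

Let's trace through this code step by step.

Initialize: num = 19
Initialize: n_steps = 0
Entering loop: while num > 1:
After iteration 1: num = 18, n_steps = 1
After iteration 2: num = 9, n_steps = 2
After iteration 3: num = 8, n_steps = 3
After iteration 4: num = 4, n_steps = 4
After iteration 5: num = 2, n_steps = 5
After iteration 6: num = 1, n_steps = 6
Loop ends.

Final answer: 6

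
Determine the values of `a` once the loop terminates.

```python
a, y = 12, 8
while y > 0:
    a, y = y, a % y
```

Let's trace through this code step by step.

Initialize: a = 12
Initialize: y = 8
Entering loop: while y > 0:
After iteration 1: a = 8, y = 4
After iteration 2: a = 4, y = 0
Loop ends.

Final answer: 4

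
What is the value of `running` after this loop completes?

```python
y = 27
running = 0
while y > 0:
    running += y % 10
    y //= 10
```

Let's trace through this code step by step.

Initialize: y = 27
Initialize: running = 0
Entering loop: while y > 0:
After iteration 1: y = 2, running = 7
After iteration 2: y = 0, running = 9
Loop ends.

Final answer: 9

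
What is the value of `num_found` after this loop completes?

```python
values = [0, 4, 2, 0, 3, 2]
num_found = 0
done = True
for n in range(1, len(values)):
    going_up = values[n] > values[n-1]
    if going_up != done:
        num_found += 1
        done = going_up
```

Let's trace through this code step by step.

Initialize: values = [0, 4, 2, 0, 3, 2]
Initialize: num_found = 0
Initialize: done = True
Entering loop: for n in range(1, len(values)):
After iteration 1: n = 1, num_found = 0, done = True, going_up = True
After iteration 2: n = 2, num_found = 1, done = False, going_up = False
After iteration 3: n = 3, num_found = 1, done = False, going_up = False
After iteration 4: n = 4, num_found = 2, done = True, going_up = True
After iteration 5: n = 5, num_found = 3, done = False, going_up = False
Loop ends.

Final answer: 3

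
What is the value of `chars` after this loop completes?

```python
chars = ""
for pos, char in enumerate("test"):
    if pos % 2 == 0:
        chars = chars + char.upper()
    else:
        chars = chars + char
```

Let's trace through this code step by step.

Initialize: chars = ''
Entering loop: for pos, char in enumerate("test"):
After iteration 1: pos = 0, char = 't', chars = 'T'
After iteration 2: pos = 1, char = 'e', chars = 'Te'
After iteration 3: pos = 2, char = 's', chars = 'TeS'
After iteration 4: pos = 3, char = 't', chars = 'TeSt'
Loop ends.

Final answer: 'TeSt'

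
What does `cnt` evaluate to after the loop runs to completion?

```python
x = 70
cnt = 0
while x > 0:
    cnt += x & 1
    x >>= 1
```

Let's trace through this code step by step.

Initialize: x = 70
Initialize: cnt = 0
Entering loop: while x > 0:
After iteration 1: x = 35, cnt = 0
After iteration 2: x = 17, cnt = 1
After iteration 3: x = 8, cnt = 2
After iteration 4: x = 4, cnt = 2
After iteration 5: x = 2, cnt = 2
After iteration 6: x = 1, cnt = 2
After iteration 7: x = 0, cnt = 3
Loop ends.

Final answer: 3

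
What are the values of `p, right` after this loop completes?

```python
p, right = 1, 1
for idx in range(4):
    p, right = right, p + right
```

Let's trace through this code step by step.

Initialize: p = 1
Initialize: right = 1
Entering loop: for idx in range(4):
After iteration 1: idx = 0, p = 1, right = 2
After iteration 2: idx = 1, p = 2, right = 3
After iteration 3: idx = 2, p = 3, right = 5
After iteration 4: idx = 3, p = 5, right = 8
Loop ends.

Final answer: 5, 8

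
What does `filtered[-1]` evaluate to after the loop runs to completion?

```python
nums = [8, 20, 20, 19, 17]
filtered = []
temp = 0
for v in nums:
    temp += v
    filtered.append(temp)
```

Let's trace through this code step by step.

Initialize: nums = [8, 20, 20, 19, 17]
Initialize: filtered = []
Initialize: temp = 0
Entering loop: for v in nums:
After iteration 1: v = 8, filtered = [8], temp = 8
After iteration 2: v = 20, filtered = [8, 28], temp = 28
After iteration 3: v = 20, filtered = [8, 28, 48], temp = 48
After iteration 4: v = 19, filtered = [8, 28, 48, 67], temp = 67
After iteration 5: v = 17, filtered = [8, 28, 48, 67, 84], temp = 84
Loop ends.
filtered[-1] = 84

Final answer: 84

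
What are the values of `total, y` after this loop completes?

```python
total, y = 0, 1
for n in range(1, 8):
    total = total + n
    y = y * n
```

Let's trace through this code step by step.

Initialize: total = 0
Initialize: y = 1
Entering loop: for n in range(1, 8):
After iteration 1: n = 1, total = 1, y = 1
After iteration 2: n = 2, total = 3, y = 2
After iteration 3: n = 3, total = 6, y = 6
After iteration 4: n = 4, total = 10, y = 24
After iteration 5: n = 5, total = 15, y = 120
After iteration 6: n = 6, total = 21, y = 720
After iteration 7: n = 7, total = 28, y = 5040
Loop ends.

Final answer: 28, 5040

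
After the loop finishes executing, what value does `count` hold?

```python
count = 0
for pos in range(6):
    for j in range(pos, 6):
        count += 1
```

Let's trace through this code step by step.

Initialize: count = 0
Entering loop: for pos in range(6):
After iteration 1: pos = 0, count = 6
After iteration 2: pos = 1, count = 11
After iteration 3: pos = 2, count = 15
After iteration 4: pos = 3, count = 18
After iteration 5: pos = 4, count = 20
After iteration 6: pos = 5, count = 21
Loop ends.

Final answer: 21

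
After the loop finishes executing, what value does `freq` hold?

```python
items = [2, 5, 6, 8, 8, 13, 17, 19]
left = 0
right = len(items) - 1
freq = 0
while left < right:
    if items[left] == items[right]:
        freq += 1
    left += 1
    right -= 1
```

Let's trace through this code step by step.

Initialize: items = [2, 5, 6, 8, 8, 13, 17, 19]
Initialize: left = 0
Initialize: right = 7
Initialize: freq = 0
Entering loop: while left < right:
After iteration 1: left = 1, right = 6, freq = 0
After iteration 2: left = 2, right = 5, freq = 0
After iteration 3: left = 3, right = 4, freq = 0
After iteration 4: left = 4, right = 3, freq = 1
Loop ends.

Final answer: 1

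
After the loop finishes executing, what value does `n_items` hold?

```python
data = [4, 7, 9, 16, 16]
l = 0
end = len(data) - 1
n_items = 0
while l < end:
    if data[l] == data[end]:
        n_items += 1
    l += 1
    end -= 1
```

Let's trace through this code step by step.

Initialize: data = [4, 7, 9, 16, 16]
Initialize: l = 0
Initialize: end = 4
Initialize: n_items = 0
Entering loop: while l < end:
After iteration 1: l = 1, end = 3, n_items = 0
After iteration 2: l = 2, end = 2, n_items = 0
Loop ends.

Final answer: 0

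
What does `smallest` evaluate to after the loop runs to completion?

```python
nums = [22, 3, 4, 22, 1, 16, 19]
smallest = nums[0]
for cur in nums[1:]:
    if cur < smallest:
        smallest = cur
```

Let's trace through this code step by step.

Initialize: nums = [22, 3, 4, 22, 1, 16, 19]
Initialize: smallest = 22
Entering loop: for cur in nums[1:]:
After iteration 1: cur = 3, smallest = 3
After iteration 2: cur = 4, smallest = 3
After iteration 3: cur = 22, smallest = 3
After iteration 4: cur = 1, smallest = 1
After iteration 5: cur = 16, smallest = 1
After iteration 6: cur = 19, smallest = 1
Loop ends.

Final answer: 1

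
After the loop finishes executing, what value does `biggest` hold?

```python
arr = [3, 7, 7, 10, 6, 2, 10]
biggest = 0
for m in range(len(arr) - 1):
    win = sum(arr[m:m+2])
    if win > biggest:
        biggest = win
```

Let's trace through this code step by step.

Initialize: arr = [3, 7, 7, 10, 6, 2, 10]
Initialize: biggest = 0
Entering loop: for m in range(len(arr) - 1):
After iteration 1: m = 0, biggest = 10, win = 10
After iteration 2: m = 1, biggest = 14, win = 14
After iteration 3: m = 2, biggest = 17, win = 17
After iteration 4: m = 3, biggest = 17, win = 16
After iteration 5: m = 4, biggest = 17, win = 8
After iteration 6: m = 5, biggest = 17, win = 12
Loop ends.

Final answer: 17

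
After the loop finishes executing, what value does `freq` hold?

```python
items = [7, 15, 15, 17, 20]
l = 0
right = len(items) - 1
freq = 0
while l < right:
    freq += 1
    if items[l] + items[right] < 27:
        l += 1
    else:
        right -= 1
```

Let's trace through this code step by step.

Initialize: items = [7, 15, 15, 17, 20]
Initialize: l = 0
Initialize: right = 4
Initialize: freq = 0
Entering loop: while l < right:
After iteration 1: l = 0, right = 3, freq = 1
After iteration 2: l = 1, right = 3, freq = 2
After iteration 3: l = 1, right = 2, freq = 3
After iteration 4: l = 1, right = 1, freq = 4
Loop ends.

Final answer: 4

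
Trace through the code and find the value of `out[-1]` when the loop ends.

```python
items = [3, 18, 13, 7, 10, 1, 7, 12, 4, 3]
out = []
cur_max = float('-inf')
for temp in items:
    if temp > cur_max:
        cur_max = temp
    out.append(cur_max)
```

Let's trace through this code step by step.

Initialize: items = [3, 18, 13, 7, 10, 1, 7, 12, 4, 3]
Initialize: out = []
Initialize: cur_max = -inf
Entering loop: for temp in items:
After iteration 1: temp = 3, out = [3], cur_max = 3
After iteration 2: temp = 18, out = [3, 18], cur_max = 18
After iteration 3: temp = 13, out = [3, 18, 18], cur_max = 18
After iteration 4: temp = 7, out = [3, 18, 18, 18], cur_max = 18
After iteration 5: temp = 10, out = [3, 18, 18, 18, 18], cur_max = 18
After iteration 6: temp = 1, out = [3, 18, 18, 18, 18, 18], cur_max = 18
After iteration 7: temp = 7, out = [3, 18, 18, 18, 18, 18, 18], cur_max = 18
After iteration 8: temp = 12, out = [3, 18, 18, 18, 18, 18, 18, 18], cur_max = 18
After iteration 9: temp = 4, out = [3, 18, 18, 18, 18, 18, 18, 18, 18], cur_max = 18
After iteration 10: temp = 3, out = [3, 18, 18, 18, 18, 18, 18, 18, 18, 18], cur_max = 18
Loop ends.
out[-1] = 18

Final answer: 18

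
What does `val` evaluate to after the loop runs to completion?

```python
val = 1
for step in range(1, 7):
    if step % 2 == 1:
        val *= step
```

Let's trace through this code step by step.

Initialize: val = 1
Entering loop: for step in range(1, 7):
After iteration 1: step = 1, val = 1
After iteration 2: step = 2, val = 1
After iteration 3: step = 3, val = 3
After iteration 4: step = 4, val = 3
After iteration 5: step = 5, val = 15
After iteration 6: step = 6, val = 15
Loop ends.

Final answer: 15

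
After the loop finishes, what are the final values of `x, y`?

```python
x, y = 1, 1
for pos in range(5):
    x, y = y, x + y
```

Let's trace through this code step by step.

Initialize: x = 1
Initialize: y = 1
Entering loop: for pos in range(5):
After iteration 1: pos = 0, x = 1, y = 2
After iteration 2: pos = 1, x = 2, y = 3
After iteration 3: pos = 2, x = 3, y = 5
After iteration 4: pos = 3, x = 5, y = 8
After iteration 5: pos = 4, x = 8, y = 13
Loop ends.

Final answer: 8, 13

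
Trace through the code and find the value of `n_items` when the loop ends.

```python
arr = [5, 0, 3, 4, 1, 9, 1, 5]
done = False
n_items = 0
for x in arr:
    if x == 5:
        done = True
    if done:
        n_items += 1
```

Let's trace through this code step by step.

Initialize: arr = [5, 0, 3, 4, 1, 9, 1, 5]
Initialize: done = False
Initialize: n_items = 0
Entering loop: for x in arr:
After iteration 1: x = 5, done = True, n_items = 1
After iteration 2: x = 0, done = True, n_items = 2
After iteration 3: x = 3, done = True, n_items = 3
After iteration 4: x = 4, done = True, n_items = 4
After iteration 5: x = 1, done = True, n_items = 5
After iteration 6: x = 9, done = True, n_items = 6
After iteration 7: x = 1, done = True, n_items = 7
After iteration 8: x = 5, done = True, n_items = 8
Loop ends.

Final answer: 8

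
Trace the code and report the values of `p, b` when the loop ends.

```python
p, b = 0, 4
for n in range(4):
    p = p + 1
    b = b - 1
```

Let's trace through this code step by step.

Initialize: p = 0
Initialize: b = 4
Entering loop: for n in range(4):
After iteration 1: n = 0, p = 1, b = 3
After iteration 2: n = 1, p = 2, b = 2
After iteration 3: n = 2, p = 3, b = 1
After iteration 4: n = 3, p = 4, b = 0
Loop ends.

Final answer: 4, 0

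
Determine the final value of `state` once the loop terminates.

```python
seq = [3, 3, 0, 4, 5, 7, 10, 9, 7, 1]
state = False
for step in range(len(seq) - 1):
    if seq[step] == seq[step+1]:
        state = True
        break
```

Let's trace through this code step by step.

Initialize: seq = [3, 3, 0, 4, 5, 7, 10, 9, 7, 1]
Initialize: state = False
Entering loop: for step in range(len(seq) - 1):
After iteration 1: step = 0, state = True
Loop ends.

Final answer: True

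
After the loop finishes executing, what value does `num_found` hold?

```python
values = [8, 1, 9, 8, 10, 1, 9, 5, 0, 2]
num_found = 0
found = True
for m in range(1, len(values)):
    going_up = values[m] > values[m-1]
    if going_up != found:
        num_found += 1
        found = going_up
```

Let's trace through this code step by step.

Initialize: values = [8, 1, 9, 8, 10, 1, 9, 5, 0, 2]
Initialize: num_found = 0
Initialize: found = True
Entering loop: for m in range(1, len(values)):
After iteration 1: m = 1, num_found = 1, found = False, going_up = False
After iteration 2: m = 2, num_found = 2, found = True, going_up = True
After iteration 3: m = 3, num_found = 3, found = False, going_up = False
After iteration 4: m = 4, num_found = 4, found = True, going_up = True
After iteration 5: m = 5, num_found = 5, found = False, going_up = False
After iteration 6: m = 6, num_found = 6, found = True, going_up = True
After iteration 7: m = 7, num_found = 7, found = False, going_up = False
After iteration 8: m = 8, num_found = 7, found = False, going_up = False
After iteration 9: m = 9, num_found = 8, found = True, going_up = True
Loop ends.

Final answer: 8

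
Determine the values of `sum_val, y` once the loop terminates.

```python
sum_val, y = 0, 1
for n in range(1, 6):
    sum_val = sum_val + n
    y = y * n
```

Let's trace through this code step by step.

Initialize: sum_val = 0
Initialize: y = 1
Entering loop: for n in range(1, 6):
After iteration 1: n = 1, sum_val = 1, y = 1
After iteration 2: n = 2, sum_val = 3, y = 2
After iteration 3: n = 3, sum_val = 6, y = 6
After iteration 4: n = 4, sum_val = 10, y = 24
After iteration 5: n = 5, sum_val = 15, y = 120
Loop ends.

Final answer: 15, 120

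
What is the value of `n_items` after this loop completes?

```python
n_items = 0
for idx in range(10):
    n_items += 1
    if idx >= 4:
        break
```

Let's trace through this code step by step.

Initialize: n_items = 0
Entering loop: for idx in range(10):
After iteration 1: idx = 0, n_items = 1
After iteration 2: idx = 1, n_items = 2
After iteration 3: idx = 2, n_items = 3
After iteration 4: idx = 3, n_items = 4
After iteration 5: idx = 4, n_items = 5
Loop ends.

Final answer: 5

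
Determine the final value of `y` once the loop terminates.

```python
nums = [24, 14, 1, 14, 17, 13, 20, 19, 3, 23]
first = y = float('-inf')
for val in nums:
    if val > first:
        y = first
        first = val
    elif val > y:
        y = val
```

Let's trace through this code step by step.

Initialize: nums = [24, 14, 1, 14, 17, 13, 20, 19, 3, 23]
Initialize: first = -inf
Initialize: y = -inf
Entering loop: for val in nums:
After iteration 1: val = 24, first = 24, y = -inf
After iteration 2: val = 14, first = 24, y = 14
After iteration 3: val = 1, first = 24, y = 14
After iteration 4: val = 14, first = 24, y = 14
After iteration 5: val = 17, first = 24, y = 17
After iteration 6: val = 13, first = 24, y = 17
After iteration 7: val = 20, first = 24, y = 20
After iteration 8: val = 19, first = 24, y = 20
After iteration 9: val = 3, first = 24, y = 20
After iteration 10: val = 23, first = 24, y = 23
Loop ends.

Final answer: 23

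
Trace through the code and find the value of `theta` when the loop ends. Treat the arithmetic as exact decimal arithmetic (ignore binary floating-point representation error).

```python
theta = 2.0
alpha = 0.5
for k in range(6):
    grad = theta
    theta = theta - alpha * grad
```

Let's trace through this code step by step.

Initialize: theta = 2.0
Initialize: alpha = 0.5
Entering loop: for k in range(6):
After iteration 1: k = 0, theta = 1.0, grad = 2.0
After iteration 2: k = 1, theta = 0.5, grad = 1.0
After iteration 3: k = 2, theta = 0.25, grad = 0.5
After iteration 4: k = 3, theta = 0.125, grad = 0.25
After iteration 5: k = 4, theta = 0.0625, grad = 0.125
After iteration 6: k = 5, theta = 0.03125, grad = 0.0625
Loop ends.

Final answer: 0.03125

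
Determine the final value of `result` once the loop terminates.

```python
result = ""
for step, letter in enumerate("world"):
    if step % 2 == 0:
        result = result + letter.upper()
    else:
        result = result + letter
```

Let's trace through this code step by step.

Initialize: result = ''
Entering loop: for step, letter in enumerate("world"):
After iteration 1: step = 0, letter = 'w', result = 'W'
After iteration 2: step = 1, letter = 'o', result = 'Wo'
After iteration 3: step = 2, letter = 'r', result = 'WoR'
After iteration 4: step = 3, letter = 'l', result = 'WoRl'
After iteration 5: step = 4, letter = 'd', result = 'WoRlD'
Loop ends.

Final answer: 'WoRlD'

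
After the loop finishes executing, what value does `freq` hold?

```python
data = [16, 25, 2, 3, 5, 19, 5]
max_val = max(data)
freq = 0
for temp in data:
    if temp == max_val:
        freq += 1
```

Let's trace through this code step by step.

Initialize: data = [16, 25, 2, 3, 5, 19, 5]
Initialize: max_val = 25
Initialize: freq = 0
Entering loop: for temp in data:
After iteration 1: temp = 16, freq = 0
After iteration 2: temp = 25, freq = 1
After iteration 3: temp = 2, freq = 1
After iteration 4: temp = 3, freq = 1
After iteration 5: temp = 5, freq = 1
After iteration 6: temp = 19, freq = 1
After iteration 7: temp = 5, freq = 1
Loop ends.

Final answer: 1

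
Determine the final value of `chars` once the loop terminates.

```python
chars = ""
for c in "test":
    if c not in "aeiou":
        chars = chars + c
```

Let's trace through this code step by step.

Initialize: chars = ''
Entering loop: for c in "test":
After iteration 1: c = 't', chars = 't'
After iteration 2: c = 'e', chars = 't'
After iteration 3: c = 's', chars = 'ts'
After iteration 4: c = 't', chars = 'tst'
Loop ends.

Final answer: 'tst'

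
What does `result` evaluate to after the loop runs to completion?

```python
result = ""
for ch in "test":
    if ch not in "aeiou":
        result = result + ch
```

Let's trace through this code step by step.

Initialize: result = ''
Entering loop: for ch in "test":
After iteration 1: ch = 't', result = 't'
After iteration 2: ch = 'e', result = 't'
After iteration 3: ch = 's', result = 'ts'
After iteration 4: ch = 't', result = 'tst'
Loop ends.

Final answer: 'tst'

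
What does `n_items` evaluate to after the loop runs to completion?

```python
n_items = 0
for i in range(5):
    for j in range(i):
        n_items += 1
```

Let's trace through this code step by step.

Initialize: n_items = 0
Entering loop: for i in range(5):
After iteration 1: i = 0, n_items = 0
After iteration 2: i = 1, n_items = 1, j = 0
After iteration 3: i = 2, n_items = 3, j = 1
After iteration 4: i = 3, n_items = 6, j = 2
After iteration 5: i = 4, n_items = 10, j = 3
Loop ends.

Final answer: 10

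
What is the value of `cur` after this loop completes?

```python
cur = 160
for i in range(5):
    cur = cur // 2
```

Let's trace through this code step by step.

Initialize: cur = 160
Entering loop: for i in range(5):
After iteration 1: i = 0, cur = 80
After iteration 2: i = 1, cur = 40
After iteration 3: i = 2, cur = 20
After iteration 4: i = 3, cur = 10
After iteration 5: i = 4, cur = 5
Loop ends.

Final answer: 5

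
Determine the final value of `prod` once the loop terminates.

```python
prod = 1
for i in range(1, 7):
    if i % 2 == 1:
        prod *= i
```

Let's trace through this code step by step.

Initialize: prod = 1
Entering loop: for i in range(1, 7):
After iteration 1: i = 1, prod = 1
After iteration 2: i = 2, prod = 1
After iteration 3: i = 3, prod = 3
After iteration 4: i = 4, prod = 3
After iteration 5: i = 5, prod = 15
After iteration 6: i = 6, prod = 15
Loop ends.

Final answer: 15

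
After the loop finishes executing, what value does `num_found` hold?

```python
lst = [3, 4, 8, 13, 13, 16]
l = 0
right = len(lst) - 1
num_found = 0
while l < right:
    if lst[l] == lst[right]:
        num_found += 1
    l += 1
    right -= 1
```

Let's trace through this code step by step.

Initialize: lst = [3, 4, 8, 13, 13, 16]
Initialize: l = 0
Initialize: right = 5
Initialize: num_found = 0
Entering loop: while l < right:
After iteration 1: l = 1, right = 4, num_found = 0
After iteration 2: l = 2, right = 3, num_found = 0
After iteration 3: l = 3, right = 2, num_found = 0
Loop ends.

Final answer: 0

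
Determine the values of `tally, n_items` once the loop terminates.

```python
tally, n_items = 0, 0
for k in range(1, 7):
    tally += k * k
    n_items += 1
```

Let's trace through this code step by step.

Initialize: tally = 0
Initialize: n_items = 0
Entering loop: for k in range(1, 7):
After iteration 1: k = 1, tally = 1, n_items = 1
After iteration 2: k = 2, tally = 5, n_items = 2
After iteration 3: k = 3, tally = 14, n_items = 3
After iteration 4: k = 4, tally = 30, n_items = 4
After iteration 5: k = 5, tally = 55, n_items = 5
After iteration 6: k = 6, tally = 91, n_items = 6
Loop ends.

Final answer: 91, 6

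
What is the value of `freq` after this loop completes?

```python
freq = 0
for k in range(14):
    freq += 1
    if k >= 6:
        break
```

Let's trace through this code step by step.

Initialize: freq = 0
Entering loop: for k in range(14):
After iteration 1: k = 0, freq = 1
After iteration 2: k = 1, freq = 2
After iteration 3: k = 2, freq = 3
After iteration 4: k = 3, freq = 4
After iteration 5: k = 4, freq = 5
After iteration 6: k = 5, freq = 6
After iteration 7: k = 6, freq = 7
Loop ends.

Final answer: 7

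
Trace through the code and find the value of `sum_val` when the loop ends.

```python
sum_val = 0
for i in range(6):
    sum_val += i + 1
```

Let's trace through this code step by step.

Initialize: sum_val = 0
Entering loop: for i in range(6):
After iteration 1: i = 0, sum_val = 1
After iteration 2: i = 1, sum_val = 3
After iteration 3: i = 2, sum_val = 6
After iteration 4: i = 3, sum_val = 10
After iteration 5: i = 4, sum_val = 15
After iteration 6: i = 5, sum_val = 21
Loop ends.

Final answer: 21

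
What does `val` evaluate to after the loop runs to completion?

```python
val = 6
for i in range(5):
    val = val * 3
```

Let's trace through this code step by step.

Initialize: val = 6
Entering loop: for i in range(5):
After iteration 1: i = 0, val = 18
After iteration 2: i = 1, val = 54
After iteration 3: i = 2, val = 162
After iteration 4: i = 3, val = 486
After iteration 5: i = 4, val = 1458
Loop ends.

Final answer: 1458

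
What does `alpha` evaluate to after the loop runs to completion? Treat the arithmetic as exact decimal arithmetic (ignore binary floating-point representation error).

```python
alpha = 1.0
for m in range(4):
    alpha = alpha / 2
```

Let's trace through this code step by step.

Initialize: alpha = 1.0
Entering loop: for m in range(4):
After iteration 1: m = 0, alpha = 0.5
After iteration 2: m = 1, alpha = 0.25
After iteration 3: m = 2, alpha = 0.125
After iteration 4: m = 3, alpha = 0.0625
Loop ends.

Final answer: 0.0625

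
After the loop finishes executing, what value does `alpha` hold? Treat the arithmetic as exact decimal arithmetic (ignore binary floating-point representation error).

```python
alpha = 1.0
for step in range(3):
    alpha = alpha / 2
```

Let's trace through this code step by step.

Initialize: alpha = 1.0
Entering loop: for step in range(3):
After iteration 1: step = 0, alpha = 0.5
After iteration 2: step = 1, alpha = 0.25
After iteration 3: step = 2, alpha = 0.125
Loop ends.

Final answer: 0.125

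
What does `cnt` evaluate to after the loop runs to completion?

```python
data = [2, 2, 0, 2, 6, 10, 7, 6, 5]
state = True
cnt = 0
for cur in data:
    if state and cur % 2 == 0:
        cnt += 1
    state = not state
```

Let's trace through this code step by step.

Initialize: data = [2, 2, 0, 2, 6, 10, 7, 6, 5]
Initialize: state = True
Initialize: cnt = 0
Entering loop: for cur in data:
After iteration 1: cur = 2, state = False, cnt = 1
After iteration 2: cur = 2, state = True, cnt = 1
After iteration 3: cur = 0, state = False, cnt = 2
After iteration 4: cur = 2, state = True, cnt = 2
After iteration 5: cur = 6, state = False, cnt = 3
After iteration 6: cur = 10, state = True, cnt = 3
After iteration 7: cur = 7, state = False, cnt = 3
After iteration 8: cur = 6, state = True, cnt = 3
After iteration 9: cur = 5, state = False, cnt = 3
Loop ends.

Final answer: 3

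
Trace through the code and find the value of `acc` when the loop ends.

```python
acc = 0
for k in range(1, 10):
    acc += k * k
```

Let's trace through this code step by step.

Initialize: acc = 0
Entering loop: for k in range(1, 10):
After iteration 1: k = 1, acc = 1
After iteration 2: k = 2, acc = 5
After iteration 3: k = 3, acc = 14
After iteration 4: k = 4, acc = 30
After iteration 5: k = 5, acc = 55
After iteration 6: k = 6, acc = 91
After iteration 7: k = 7, acc = 140
After iteration 8: k = 8, acc = 204
After iteration 9: k = 9, acc = 285
Loop ends.

Final answer: 285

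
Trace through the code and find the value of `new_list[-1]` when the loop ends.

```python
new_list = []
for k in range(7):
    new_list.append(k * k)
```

Let's trace through this code step by step.

Initialize: new_list = []
Entering loop: for k in range(7):
After iteration 1: k = 0, new_list = [0]
After iteration 2: k = 1, new_list = [0, 1]
After iteration 3: k = 2, new_list = [0, 1, 4]
After iteration 4: k = 3, new_list = [0, 1, 4, 9]
After iteration 5: k = 4, new_list = [0, 1, 4, 9, 16]
After iteration 6: k = 5, new_list = [0, 1, 4, 9, 16, 25]
After iteration 7: k = 6, new_list = [0, 1, 4, 9, 16, 25, 36]
Loop ends.
new_list[-1] = 36

Final answer: 36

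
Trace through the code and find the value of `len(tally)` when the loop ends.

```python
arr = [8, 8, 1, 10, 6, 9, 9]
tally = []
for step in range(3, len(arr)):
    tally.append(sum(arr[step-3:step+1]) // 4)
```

Let's trace through this code step by step.

Initialize: arr = [8, 8, 1, 10, 6, 9, 9]
Initialize: tally = []
Entering loop: for step in range(3, len(arr)):
After iteration 1: step = 3, tally = [6]
After iteration 2: step = 4, tally = [6, 6]
After iteration 3: step = 5, tally = [6, 6, 6]
After iteration 4: step = 6, tally = [6, 6, 6, 8]
Loop ends.
len(tally) = 4

Final answer: 4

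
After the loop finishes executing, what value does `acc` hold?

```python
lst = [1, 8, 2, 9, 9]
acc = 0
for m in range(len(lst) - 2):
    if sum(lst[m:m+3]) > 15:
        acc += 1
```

Let's trace through this code step by step.

Initialize: lst = [1, 8, 2, 9, 9]
Initialize: acc = 0
Entering loop: for m in range(len(lst) - 2):
After iteration 1: m = 0, acc = 0
After iteration 2: m = 1, acc = 1
After iteration 3: m = 2, acc = 2
Loop ends.

Final answer: 2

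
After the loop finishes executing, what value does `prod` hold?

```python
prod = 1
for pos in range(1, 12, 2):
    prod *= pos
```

Let's trace through this code step by step.

Initialize: prod = 1
Entering loop: for pos in range(1, 12, 2):
After iteration 1: pos = 1, prod = 1
After iteration 2: pos = 3, prod = 3
After iteration 3: pos = 5, prod = 15
After iteration 4: pos = 7, prod = 105
After iteration 5: pos = 9, prod = 945
After iteration 6: pos = 11, prod = 10395
Loop ends.

Final answer: 10395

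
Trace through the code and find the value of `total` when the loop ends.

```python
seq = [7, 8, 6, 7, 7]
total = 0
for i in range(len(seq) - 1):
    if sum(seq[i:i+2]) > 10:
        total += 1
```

Let's trace through this code step by step.

Initialize: seq = [7, 8, 6, 7, 7]
Initialize: total = 0
Entering loop: for i in range(len(seq) - 1):
After iteration 1: i = 0, total = 1
After iteration 2: i = 1, total = 2
After iteration 3: i = 2, total = 3
After iteration 4: i = 3, total = 4
Loop ends.

Final answer: 4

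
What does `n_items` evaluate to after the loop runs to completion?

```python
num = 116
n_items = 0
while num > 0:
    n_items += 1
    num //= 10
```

Let's trace through this code step by step.

Initialize: num = 116
Initialize: n_items = 0
Entering loop: while num > 0:
After iteration 1: num = 11, n_items = 1
After iteration 2: num = 1, n_items = 2
After iteration 3: num = 0, n_items = 3
Loop ends.

Final answer: 3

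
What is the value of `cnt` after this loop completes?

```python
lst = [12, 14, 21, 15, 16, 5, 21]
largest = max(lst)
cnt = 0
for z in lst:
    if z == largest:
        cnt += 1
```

Let's trace through this code step by step.

Initialize: lst = [12, 14, 21, 15, 16, 5, 21]
Initialize: largest = 21
Initialize: cnt = 0
Entering loop: for z in lst:
After iteration 1: z = 12, cnt = 0
After iteration 2: z = 14, cnt = 0
After iteration 3: z = 21, cnt = 1
After iteration 4: z = 15, cnt = 1
After iteration 5: z = 16, cnt = 1
After iteration 6: z = 5, cnt = 1
After iteration 7: z = 21, cnt = 2
Loop ends.

Final answer: 2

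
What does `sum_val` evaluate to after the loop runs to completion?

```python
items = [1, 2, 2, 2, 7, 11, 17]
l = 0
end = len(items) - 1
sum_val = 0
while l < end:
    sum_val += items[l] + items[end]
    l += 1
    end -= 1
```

Let's trace through this code step by step.

Initialize: items = [1, 2, 2, 2, 7, 11, 17]
Initialize: l = 0
Initialize: end = 6
Initialize: sum_val = 0
Entering loop: while l < end:
After iteration 1: l = 1, end = 5, sum_val = 18
After iteration 2: l = 2, end = 4, sum_val = 31
After iteration 3: l = 3, end = 3, sum_val = 40
Loop ends.

Final answer: 40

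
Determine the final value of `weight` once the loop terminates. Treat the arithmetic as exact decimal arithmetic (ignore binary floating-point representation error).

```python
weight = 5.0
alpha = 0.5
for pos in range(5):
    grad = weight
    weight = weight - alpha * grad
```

Let's trace through this code step by step.

Initialize: weight = 5.0
Initialize: alpha = 0.5
Entering loop: for pos in range(5):
After iteration 1: pos = 0, weight = 2.5, grad = 5.0
After iteration 2: pos = 1, weight = 1.25, grad = 2.5
After iteration 3: pos = 2, weight = 0.625, grad = 1.25
After iteration 4: pos = 3, weight = 0.3125, grad = 0.625
After iteration 5: pos = 4, weight = 0.15625, grad = 0.3125
Loop ends.

Final answer: 0.15625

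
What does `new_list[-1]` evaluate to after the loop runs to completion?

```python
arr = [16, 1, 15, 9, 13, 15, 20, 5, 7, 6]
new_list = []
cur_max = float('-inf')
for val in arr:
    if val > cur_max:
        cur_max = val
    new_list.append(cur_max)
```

Let's trace through this code step by step.

Initialize: arr = [16, 1, 15, 9, 13, 15, 20, 5, 7, 6]
Initialize: new_list = []
Initialize: cur_max = -inf
Entering loop: for val in arr:
After iteration 1: val = 16, new_list = [16], cur_max = 16
After iteration 2: val = 1, new_list = [16, 16], cur_max = 16
After iteration 3: val = 15, new_list = [16, 16, 16], cur_max = 16
After iteration 4: val = 9, new_list = [16, 16, 16, 16], cur_max = 16
After iteration 5: val = 13, new_list = [16, 16, 16, 16, 16], cur_max = 16
After iteration 6: val = 15, new_list = [16, 16, 16, 16, 16, 16], cur_max = 16
After iteration 7: val = 20, new_list = [16, 16, 16, 16, 16, 16, 20], cur_max = 20
After iteration 8: val = 5, new_list = [16, 16, 16, 16, 16, 16, 20, 20], cur_max = 20
After iteration 9: val = 7, new_list = [16, 16, 16, 16, 16, 16, 20, 20, 20], cur_max = 20
After iteration 10: val = 6, new_list = [16, 16, 16, 16, 16, 16, 20, 20, 20, 20], cur_max = 20
Loop ends.
new_list[-1] = 20

Final answer: 20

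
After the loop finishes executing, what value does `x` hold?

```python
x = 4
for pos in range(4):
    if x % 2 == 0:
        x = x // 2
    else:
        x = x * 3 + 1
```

Let's trace through this code step by step.

Initialize: x = 4
Entering loop: for pos in range(4):
After iteration 1: pos = 0, x = 2
After iteration 2: pos = 1, x = 1
After iteration 3: pos = 2, x = 4
After iteration 4: pos = 3, x = 2
Loop ends.

Final answer: 2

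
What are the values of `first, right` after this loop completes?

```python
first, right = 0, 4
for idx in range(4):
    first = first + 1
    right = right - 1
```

Let's trace through this code step by step.

Initialize: first = 0
Initialize: right = 4
Entering loop: for idx in range(4):
After iteration 1: idx = 0, first = 1, right = 3
After iteration 2: idx = 1, first = 2, right = 2
After iteration 3: idx = 2, first = 3, right = 1
After iteration 4: idx = 3, first = 4, right = 0
Loop ends.

Final answer: 4, 0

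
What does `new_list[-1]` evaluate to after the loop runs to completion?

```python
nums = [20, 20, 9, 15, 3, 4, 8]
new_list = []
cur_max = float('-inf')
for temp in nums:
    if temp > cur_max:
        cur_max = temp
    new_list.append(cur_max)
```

Let's trace through this code step by step.

Initialize: nums = [20, 20, 9, 15, 3, 4, 8]
Initialize: new_list = []
Initialize: cur_max = -inf
Entering loop: for temp in nums:
After iteration 1: temp = 20, new_list = [20], cur_max = 20
After iteration 2: temp = 20, new_list = [20, 20], cur_max = 20
After iteration 3: temp = 9, new_list = [20, 20, 20], cur_max = 20
After iteration 4: temp = 15, new_list = [20, 20, 20, 20], cur_max = 20
After iteration 5: temp = 3, new_list = [20, 20, 20, 20, 20], cur_max = 20
After iteration 6: temp = 4, new_list = [20, 20, 20, 20, 20, 20], cur_max = 20
After iteration 7: temp = 8, new_list = [20, 20, 20, 20, 20, 20, 20], cur_max = 20
Loop ends.
new_list[-1] = 20

Final answer: 20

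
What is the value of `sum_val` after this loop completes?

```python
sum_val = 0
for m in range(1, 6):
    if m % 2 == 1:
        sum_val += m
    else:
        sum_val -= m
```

Let's trace through this code step by step.

Initialize: sum_val = 0
Entering loop: for m in range(1, 6):
After iteration 1: m = 1, sum_val = 1
After iteration 2: m = 2, sum_val = -1
After iteration 3: m = 3, sum_val = 2
After iteration 4: m = 4, sum_val = -2
After iteration 5: m = 5, sum_val = 3
Loop ends.

Final answer: 3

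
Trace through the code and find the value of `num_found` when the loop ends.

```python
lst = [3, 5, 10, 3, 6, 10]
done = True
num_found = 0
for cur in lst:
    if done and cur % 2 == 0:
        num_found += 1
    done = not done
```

Let's trace through this code step by step.

Initialize: lst = [3, 5, 10, 3, 6, 10]
Initialize: done = True
Initialize: num_found = 0
Entering loop: for cur in lst:
After iteration 1: cur = 3, done = False, num_found = 0
After iteration 2: cur = 5, done = True, num_found = 0
After iteration 3: cur = 10, done = False, num_found = 1
After iteration 4: cur = 3, done = True, num_found = 1
After iteration 5: cur = 6, done = False, num_found = 2
After iteration 6: cur = 10, done = True, num_found = 2
Loop ends.

Final answer: 2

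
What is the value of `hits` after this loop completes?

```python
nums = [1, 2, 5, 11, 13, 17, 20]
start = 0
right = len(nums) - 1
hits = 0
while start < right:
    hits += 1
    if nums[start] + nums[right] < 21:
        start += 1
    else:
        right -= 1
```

Let's trace through this code step by step.

Initialize: nums = [1, 2, 5, 11, 13, 17, 20]
Initialize: start = 0
Initialize: right = 6
Initialize: hits = 0
Entering loop: while start < right:
After iteration 1: start = 0, right = 5, hits = 1
After iteration 2: start = 1, right = 5, hits = 2
After iteration 3: start = 2, right = 5, hits = 3
After iteration 4: start = 2, right = 4, hits = 4
After iteration 5: start = 3, right = 4, hits = 5
After iteration 6: start = 3, right = 3, hits = 6
Loop ends.

Final answer: 6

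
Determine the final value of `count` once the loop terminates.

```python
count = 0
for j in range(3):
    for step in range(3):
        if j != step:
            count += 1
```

Let's trace through this code step by step.

Initialize: count = 0
Entering loop: for j in range(3):
After iteration 1: j = 0, count = 2
After iteration 2: j = 1, count = 4
After iteration 3: j = 2, count = 6
Loop ends.

Final answer: 6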